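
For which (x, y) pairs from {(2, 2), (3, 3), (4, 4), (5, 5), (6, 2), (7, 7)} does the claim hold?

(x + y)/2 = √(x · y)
Testing each pair:
(2, 2): LHS = 2, RHS = 2 → holds
(3, 3): LHS = 3, RHS = 3 → holds
(4, 4): LHS = 4, RHS = 4 → holds
(5, 5): LHS = 5, RHS = 5 → holds
(6, 2): LHS = 4, RHS = 2·√(3) ≈ 3.464 → fails
(7, 7): LHS = 7, RHS = 7 → holds

5 of 6 pairs satisfy the claim.

Answer: (2, 2), (3, 3), (4, 4), (5, 5), (7, 7)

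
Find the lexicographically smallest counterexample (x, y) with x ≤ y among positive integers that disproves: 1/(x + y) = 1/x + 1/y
Substituting (1, 1) into the claim:
LHS = 1/(1 + 1) = 1/2
RHS = 1/1 + 1/1 = 2

Since LHS ≠ RHS, this pair disproves the claim, and no lexicographically smaller pair (x ≤ y, positive integers) does.

For instance (3, 4) is also a counterexample (LHS = 1/7, RHS = 7/12), but it's lexicographically larger.

Answer: (x, y) = (1, 1)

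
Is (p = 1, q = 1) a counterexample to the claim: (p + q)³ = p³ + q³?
Yes

Substituting p = 1, q = 1:
LHS = (1 + 1)³ = 8
RHS = 1³ + 1³ = 2

Since LHS ≠ RHS, this pair disproves the claim.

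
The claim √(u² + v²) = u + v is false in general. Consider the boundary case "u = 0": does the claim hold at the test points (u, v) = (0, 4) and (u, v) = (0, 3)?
Yes, holds at both test points

At (0, 4): LHS = 4, RHS = 4 → equal
At (0, 3): LHS = 3, RHS = 3 → equal

So the claim does hold at both of these boundary points, even though it is not an identity.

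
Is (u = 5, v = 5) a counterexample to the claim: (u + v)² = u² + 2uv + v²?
No

Substituting u = 5, v = 5:
LHS = (5 + 5)² = 100
RHS = 5² + 2·5·5 + 5² = 100

The sides agree, so this pair does not disprove the claim.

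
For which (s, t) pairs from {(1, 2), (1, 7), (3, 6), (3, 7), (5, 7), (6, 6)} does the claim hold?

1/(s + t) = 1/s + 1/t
None

Testing each pair:
(1, 2): LHS = 1/3, RHS = 3/2 → fails
(1, 7): LHS = 1/8, RHS = 8/7 → fails
(3, 6): LHS = 1/9, RHS = 1/2 → fails
(3, 7): LHS = 1/10, RHS = 10/21 → fails
(5, 7): LHS = 1/12, RHS = 12/35 → fails
(6, 6): LHS = 1/12, RHS = 1/3 → fails

No pair satisfies the claim.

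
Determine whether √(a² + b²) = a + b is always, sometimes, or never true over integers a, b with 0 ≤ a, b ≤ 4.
Sometimes true

It holds at (a, b) = (4, 0) (both sides equal 4), but fails at (a, b) = (1, 3) (LHS = √(10) ≈ 3.162, RHS = 4).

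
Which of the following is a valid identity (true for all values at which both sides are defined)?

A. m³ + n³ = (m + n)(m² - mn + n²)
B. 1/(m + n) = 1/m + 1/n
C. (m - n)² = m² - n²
A

A: holds — e.g. at (1, 2), both sides equal 9.
B: fails at (4, 4) — LHS = 1/8, RHS = 1/2.
C: fails at (1, 3) — LHS = 4, RHS = -8.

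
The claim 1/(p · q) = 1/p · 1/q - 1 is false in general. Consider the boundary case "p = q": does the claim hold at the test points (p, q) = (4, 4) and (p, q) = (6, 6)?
No, fails at both test points

At (4, 4): LHS = 1/16 ≠ RHS = -15/16
At (6, 6): LHS = 1/36 ≠ RHS = -35/36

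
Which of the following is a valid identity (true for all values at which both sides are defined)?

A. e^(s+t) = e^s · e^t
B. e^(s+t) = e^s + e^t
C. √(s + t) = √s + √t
A

A: holds — e.g. at (3, 3), both sides equal e^6 ≈ 403.4.
B: fails at (3, 7) — LHS = e^10 ≈ 22026.5, RHS = e^3 + e^7 ≈ 1117.
C: fails at (1, 3) — LHS = 2, RHS = 1 + √(3) ≈ 2.732.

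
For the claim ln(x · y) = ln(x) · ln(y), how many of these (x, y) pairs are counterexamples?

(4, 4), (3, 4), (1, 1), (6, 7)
Testing each pair:
(4, 4): LHS = ln(16) ≈ 2.773, RHS = ln(4)² ≈ 1.922 → counterexample
(3, 4): LHS = ln(12) ≈ 2.485, RHS = ln(3)·ln(4) ≈ 1.523 → counterexample
(1, 1): LHS = 0, RHS = 0 → satisfies claim
(6, 7): LHS = ln(42) ≈ 3.738, RHS = ln(6)·ln(7) ≈ 3.487 → counterexample

That makes 3 counterexamples.

Answer: 3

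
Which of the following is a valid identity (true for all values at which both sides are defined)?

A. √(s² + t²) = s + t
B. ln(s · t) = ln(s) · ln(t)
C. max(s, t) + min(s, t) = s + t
A: fails at (6, 7) — LHS = √(85) ≈ 9.22, RHS = 13.
B: fails at (2, 7) — LHS = ln(14) ≈ 2.639, RHS = ln(2)·ln(7) ≈ 1.349.
C: holds — e.g. at (1, 5), both sides equal 6.

Answer: C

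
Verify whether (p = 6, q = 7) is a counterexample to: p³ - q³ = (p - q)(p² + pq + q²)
Substituting p = 6, q = 7:
LHS = 6³ - 7³ = -127
RHS = (6 - 7)(6² + 6·7 + 7²) = -127

The sides agree, so this pair does not disprove the claim.

Answer: No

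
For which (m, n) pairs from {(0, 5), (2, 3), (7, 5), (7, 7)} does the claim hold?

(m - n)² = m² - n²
Testing each pair:
(0, 5): LHS = 25, RHS = -25 → fails
(2, 3): LHS = 1, RHS = -5 → fails
(7, 5): LHS = 4, RHS = 24 → fails
(7, 7): LHS = 0, RHS = 0 → holds

1 of 4 pairs satisfies the claim.

Answer: (7, 7)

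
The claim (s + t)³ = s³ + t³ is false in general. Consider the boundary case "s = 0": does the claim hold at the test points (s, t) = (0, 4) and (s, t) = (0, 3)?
At (0, 4): LHS = 64, RHS = 64 → equal
At (0, 3): LHS = 27, RHS = 27 → equal

So the claim does hold at both of these boundary points, even though it is not an identity.

Answer: Yes, holds at both test points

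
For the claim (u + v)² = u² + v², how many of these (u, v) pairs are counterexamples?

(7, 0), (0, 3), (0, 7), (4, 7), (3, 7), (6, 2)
3

Testing each pair:
(7, 0): LHS = 49, RHS = 49 → satisfies claim
(0, 3): LHS = 9, RHS = 9 → satisfies claim
(0, 7): LHS = 49, RHS = 49 → satisfies claim
(4, 7): LHS = 121, RHS = 65 → counterexample
(3, 7): LHS = 100, RHS = 58 → counterexample
(6, 2): LHS = 64, RHS = 40 → counterexample

That makes 3 counterexamples.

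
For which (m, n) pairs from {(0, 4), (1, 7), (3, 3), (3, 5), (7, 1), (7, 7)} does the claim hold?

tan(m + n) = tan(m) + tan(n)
Testing each pair:
(0, 4): LHS = tan(4) ≈ 1.158, RHS = tan(4) ≈ 1.158 → holds
(1, 7): LHS = tan(8) ≈ -6.8, RHS = tan(7) + tan(1) ≈ 2.429 → fails
(3, 3): LHS = tan(6) ≈ -0.291, RHS = 2·tan(3) ≈ -0.2851 → fails
(3, 5): LHS = tan(8) ≈ -6.8, RHS = tan(5) + tan(3) ≈ -3.523 → fails
(7, 1): LHS = tan(8) ≈ -6.8, RHS = tan(7) + tan(1) ≈ 2.429 → fails
(7, 7): LHS = tan(14) ≈ 7.245, RHS = 2·tan(7) ≈ 1.743 → fails

1 of 6 pairs satisfies the claim.

Answer: (0, 4)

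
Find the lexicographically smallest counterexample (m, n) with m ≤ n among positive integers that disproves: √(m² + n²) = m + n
(m, n) = (1, 1)

Substituting (1, 1) into the claim:
LHS = √(1² + 1²) = √(2) ≈ 1.414
RHS = 1 + 1 = 2

Since LHS ≠ RHS, this pair disproves the claim, and no lexicographically smaller pair (m ≤ n, positive integers) does.

For instance (3, 3) is also a counterexample (LHS = 3·√(2) ≈ 4.243, RHS = 6), but it's lexicographically larger.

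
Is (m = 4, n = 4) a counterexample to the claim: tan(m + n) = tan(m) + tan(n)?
Yes

Substituting m = 4, n = 4:
LHS = tan(4 + 4) = tan(8) ≈ -6.8
RHS = tan(4) + tan(4) = 2·tan(4) ≈ 2.316

Since LHS ≠ RHS, this pair disproves the claim.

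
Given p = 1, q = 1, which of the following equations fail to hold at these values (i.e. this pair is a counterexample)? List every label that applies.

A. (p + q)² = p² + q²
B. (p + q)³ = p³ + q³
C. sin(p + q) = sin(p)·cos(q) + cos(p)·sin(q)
A, B

Evaluating each claim at the given values:
A. LHS = 4, RHS = 2 → fails here (LHS ≠ RHS)
B. LHS = 8, RHS = 2 → fails here (LHS ≠ RHS)
C. LHS = sin(2) ≈ 0.9093, RHS = 2·sin(1)·cos(1) ≈ 0.9093 → holds here (LHS = RHS)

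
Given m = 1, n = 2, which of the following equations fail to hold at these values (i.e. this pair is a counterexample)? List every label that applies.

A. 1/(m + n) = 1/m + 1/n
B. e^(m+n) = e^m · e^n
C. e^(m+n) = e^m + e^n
Evaluating each claim at the given values:
A. LHS = 1/3, RHS = 3/2 → fails here (LHS ≠ RHS)
B. LHS = e^3 ≈ 20.09, RHS = e^3 ≈ 20.09 → holds here (LHS = RHS)
C. LHS = e^3 ≈ 20.09, RHS = e + e^2 ≈ 10.11 → fails here (LHS ≠ RHS)

Answer: A, C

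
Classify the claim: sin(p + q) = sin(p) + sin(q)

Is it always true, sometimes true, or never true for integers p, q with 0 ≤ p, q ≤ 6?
It holds at (p, q) = (0, 5) (both sides equal sin(5) ≈ -0.9589), but fails at (p, q) = (4, 2) (LHS = sin(6) ≈ -0.2794, RHS = sin(4) + sin(2) ≈ 0.1525).

Answer: Sometimes true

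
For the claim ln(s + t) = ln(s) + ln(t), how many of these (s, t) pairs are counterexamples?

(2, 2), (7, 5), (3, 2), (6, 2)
Testing each pair:
(2, 2): LHS = ln(4) ≈ 1.386, RHS = 2·ln(2) ≈ 1.386 → satisfies claim
(7, 5): LHS = ln(12) ≈ 2.485, RHS = ln(5) + ln(7) ≈ 3.555 → counterexample
(3, 2): LHS = ln(5) ≈ 1.609, RHS = ln(2) + ln(3) ≈ 1.792 → counterexample
(6, 2): LHS = ln(8) ≈ 2.079, RHS = ln(2) + ln(6) ≈ 2.485 → counterexample

That makes 3 counterexamples.

Answer: 3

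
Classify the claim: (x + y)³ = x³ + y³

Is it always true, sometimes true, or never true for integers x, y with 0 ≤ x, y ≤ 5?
Sometimes true

It holds at (x, y) = (3, 0) (both sides equal 27), but fails at (x, y) = (1, 3) (LHS = 64, RHS = 28).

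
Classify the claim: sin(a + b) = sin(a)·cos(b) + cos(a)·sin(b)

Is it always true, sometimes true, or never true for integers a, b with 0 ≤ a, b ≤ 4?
Always true

The identity holds for every pair in the range. For instance at (a, b) = (3, 4): both sides equal sin(7) ≈ 0.657.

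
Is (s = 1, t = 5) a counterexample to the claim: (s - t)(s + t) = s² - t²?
Substituting s = 1, t = 5:
LHS = (1 - 5)(1 + 5) = -24
RHS = 1² - 5² = -24

The sides agree, so this pair does not disprove the claim.

Answer: No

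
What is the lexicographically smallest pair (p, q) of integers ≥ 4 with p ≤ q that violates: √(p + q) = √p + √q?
(p, q) = (4, 4)

Substituting (4, 4) into the claim:
LHS = √(4 + 4) = 2·√(2) ≈ 2.828
RHS = √4 + √4 = 4

Since LHS ≠ RHS, this pair disproves the claim, and no lexicographically smaller pair (p ≤ q, integers ≥ 4) does.

For instance (7, 9) is also a counterexample (LHS = 4, RHS = √(7) + 3 ≈ 5.646), but it's lexicographically larger.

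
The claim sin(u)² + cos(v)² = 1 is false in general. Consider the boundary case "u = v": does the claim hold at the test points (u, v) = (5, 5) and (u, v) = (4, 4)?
Yes, holds at both test points

At (5, 5): LHS = cos(5)² + sin(5)² = 1, RHS = 1 → equal
At (4, 4): LHS = cos(4)² + sin(4)² = 1, RHS = 1 → equal

So the claim does hold at both of these boundary points, even though it is not an identity.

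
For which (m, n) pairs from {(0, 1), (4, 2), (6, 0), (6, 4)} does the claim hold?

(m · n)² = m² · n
Testing each pair:
(0, 1): LHS = 0, RHS = 0 → holds
(4, 2): LHS = 64, RHS = 32 → fails
(6, 0): LHS = 0, RHS = 0 → holds
(6, 4): LHS = 576, RHS = 144 → fails

2 of 4 pairs satisfy the claim.

Answer: (0, 1), (6, 0)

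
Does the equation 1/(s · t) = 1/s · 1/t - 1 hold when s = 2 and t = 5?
Substituting s = 2, t = 5:

LHS = 1/(2 · 5) = 1/10
RHS = 1/2 · 1/5 - 1 = -9/10

LHS ≠ RHS, so the equation does not hold at this point.

Answer: Fails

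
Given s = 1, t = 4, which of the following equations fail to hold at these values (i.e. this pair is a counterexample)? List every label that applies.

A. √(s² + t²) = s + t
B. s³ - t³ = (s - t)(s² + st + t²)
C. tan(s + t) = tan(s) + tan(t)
A, C

Evaluating each claim at the given values:
A. LHS = √(17) ≈ 4.123, RHS = 5 → fails here (LHS ≠ RHS)
B. LHS = -63, RHS = -63 → holds here (LHS = RHS)
C. LHS = tan(5) ≈ -3.381, RHS = tan(4) + tan(1) ≈ 2.715 → fails here (LHS ≠ RHS)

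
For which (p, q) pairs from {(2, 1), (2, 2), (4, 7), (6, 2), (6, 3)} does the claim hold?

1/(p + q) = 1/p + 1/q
Testing each pair:
(2, 1): LHS = 1/3, RHS = 3/2 → fails
(2, 2): LHS = 1/4, RHS = 1 → fails
(4, 7): LHS = 1/11, RHS = 11/28 → fails
(6, 2): LHS = 1/8, RHS = 2/3 → fails
(6, 3): LHS = 1/9, RHS = 1/2 → fails

No pair satisfies the claim.

Answer: None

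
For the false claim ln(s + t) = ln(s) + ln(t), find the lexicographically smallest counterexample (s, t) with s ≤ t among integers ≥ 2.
(s, t) = (2, 3)

At (2, 2): both sides equal ln(4) ≈ 1.386, so it holds there.

Substituting (2, 3) into the claim:
LHS = ln(2 + 3) = ln(5) ≈ 1.609
RHS = ln(2) + ln(3) ≈ 1.792

Since LHS ≠ RHS, this pair disproves the claim, and no lexicographically smaller pair (s ≤ t, integers ≥ 2) does.

For instance (4, 5) is also a counterexample (LHS = ln(9) ≈ 2.197, RHS = ln(4) + ln(5) ≈ 2.996), but it's lexicographically larger.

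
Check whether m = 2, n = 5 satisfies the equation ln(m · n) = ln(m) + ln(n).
Holds

Substituting m = 2, n = 5:

LHS = ln(2 · 5) = ln(10) ≈ 2.303
RHS = ln(2) + ln(5) ≈ 2.303

LHS = RHS, so the equation holds at this point.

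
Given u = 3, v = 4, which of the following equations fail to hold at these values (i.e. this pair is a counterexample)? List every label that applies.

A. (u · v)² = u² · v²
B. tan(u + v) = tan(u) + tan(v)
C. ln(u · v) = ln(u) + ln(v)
Evaluating each claim at the given values:
A. LHS = 144, RHS = 144 → holds here (LHS = RHS)
B. LHS = tan(7) ≈ 0.8714, RHS = tan(3) + tan(4) ≈ 1.015 → fails here (LHS ≠ RHS)
C. LHS = ln(12) ≈ 2.485, RHS = ln(3) + ln(4) ≈ 2.485 → holds here (LHS = RHS)

Answer: B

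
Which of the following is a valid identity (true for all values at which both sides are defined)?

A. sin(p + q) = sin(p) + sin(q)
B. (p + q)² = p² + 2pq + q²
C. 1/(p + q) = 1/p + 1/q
B

A: fails at (3, 5) — LHS = sin(8) ≈ 0.9894, RHS = sin(5) + sin(3) ≈ -0.8178.
B: holds — e.g. at (4, 6), both sides equal 100.
C: fails at (4, 4) — LHS = 1/8, RHS = 1/2.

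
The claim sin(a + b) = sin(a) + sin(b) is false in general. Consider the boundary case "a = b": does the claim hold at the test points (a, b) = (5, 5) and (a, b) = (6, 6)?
At (5, 5): LHS = sin(10) ≈ -0.544 ≠ RHS = 2·sin(5) ≈ -1.918
At (6, 6): LHS = sin(12) ≈ -0.5366 ≠ RHS = 2·sin(6) ≈ -0.5588

Answer: No, fails at both test points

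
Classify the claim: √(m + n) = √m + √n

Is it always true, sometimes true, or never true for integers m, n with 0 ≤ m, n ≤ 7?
It holds at (m, n) = (0, 7) (both sides equal √(7) ≈ 2.646), but fails at (m, n) = (4, 2) (LHS = √(6) ≈ 2.449, RHS = √(2) + 2 ≈ 3.414).

Answer: Sometimes true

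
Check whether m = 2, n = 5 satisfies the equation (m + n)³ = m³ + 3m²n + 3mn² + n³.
Substituting m = 2, n = 5:

LHS = (2 + 5)³ = 343
RHS = 2³ + 3·2²·5 + 3·2·5² + 5³ = 343

LHS = RHS, so the equation holds at this point.

Answer: Holds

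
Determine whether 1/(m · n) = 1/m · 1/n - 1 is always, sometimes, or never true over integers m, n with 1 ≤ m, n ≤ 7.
Never true

The claim fails for every pair in the range. For instance at (m, n) = (1, 2): LHS = 1/2, RHS = -1/2.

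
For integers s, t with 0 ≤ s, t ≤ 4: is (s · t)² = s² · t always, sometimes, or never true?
It holds at (s, t) = (2, 1) (both sides equal 4), but fails at (s, t) = (2, 2) (LHS = 16, RHS = 8).

Answer: Sometimes true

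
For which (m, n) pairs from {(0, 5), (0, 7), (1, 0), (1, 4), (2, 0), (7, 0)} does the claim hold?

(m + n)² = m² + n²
Testing each pair:
(0, 5): LHS = 25, RHS = 25 → holds
(0, 7): LHS = 49, RHS = 49 → holds
(1, 0): LHS = 1, RHS = 1 → holds
(1, 4): LHS = 25, RHS = 17 → fails
(2, 0): LHS = 4, RHS = 4 → holds
(7, 0): LHS = 49, RHS = 49 → holds

5 of 6 pairs satisfy the claim.

Answer: (0, 5), (0, 7), (1, 0), (2, 0), (7, 0)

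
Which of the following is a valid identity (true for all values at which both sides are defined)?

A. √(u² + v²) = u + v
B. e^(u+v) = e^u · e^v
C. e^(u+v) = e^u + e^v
B

A: fails at (2, 7) — LHS = √(53) ≈ 7.28, RHS = 9.
B: holds — e.g. at (5, 5), both sides equal e^10 ≈ 22026.5.
C: fails at (3, 4) — LHS = e^7 ≈ 1097, RHS = e^3 + e^4 ≈ 74.68.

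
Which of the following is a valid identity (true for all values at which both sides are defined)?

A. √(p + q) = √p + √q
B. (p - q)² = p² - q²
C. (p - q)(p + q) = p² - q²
A: fails at (3, 4) — LHS = √(7) ≈ 2.646, RHS = √(3) + 2 ≈ 3.732.
B: fails at (5, 8) — LHS = 9, RHS = -39.
C: holds — e.g. at (2, 5), both sides equal -21.

Answer: C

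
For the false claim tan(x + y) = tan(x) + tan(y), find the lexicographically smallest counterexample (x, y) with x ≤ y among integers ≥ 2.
(x, y) = (2, 2)

Substituting (2, 2) into the claim:
LHS = tan(2 + 2) = tan(4) ≈ 1.158
RHS = tan(2) + tan(2) = 2·tan(2) ≈ -4.37

Since LHS ≠ RHS, this pair disproves the claim, and no lexicographically smaller pair (x ≤ y, integers ≥ 2) does.

For instance (7, 7) is also a counterexample (LHS = tan(14) ≈ 7.245, RHS = 2·tan(7) ≈ 1.743), but it's lexicographically larger.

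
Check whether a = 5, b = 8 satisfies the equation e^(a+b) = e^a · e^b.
Substituting a = 5, b = 8:

LHS = e^(5+8) = e^13 ≈ 442413.4
RHS = e^5 · e^8 = e^13 ≈ 442413.4

LHS = RHS, so the equation holds at this point.

Answer: Holds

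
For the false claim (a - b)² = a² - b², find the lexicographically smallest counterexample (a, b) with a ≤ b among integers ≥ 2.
Substituting (2, 3) into the claim:
LHS = (2 - 3)² = 1
RHS = 2² - 3² = -5

Since LHS ≠ RHS, this pair disproves the claim, and no lexicographically smaller pair (a ≤ b, integers ≥ 2) does.

For instance (6, 8) is also a counterexample (LHS = 4, RHS = -28), but it's lexicographically larger.

Answer: (a, b) = (2, 3)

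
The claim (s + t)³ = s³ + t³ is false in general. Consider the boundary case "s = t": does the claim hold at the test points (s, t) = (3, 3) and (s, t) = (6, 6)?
No, fails at both test points

At (3, 3): LHS = 216 ≠ RHS = 54
At (6, 6): LHS = 1728 ≠ RHS = 432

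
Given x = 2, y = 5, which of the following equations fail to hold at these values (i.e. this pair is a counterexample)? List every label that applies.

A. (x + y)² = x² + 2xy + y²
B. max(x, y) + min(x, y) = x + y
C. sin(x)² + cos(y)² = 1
C

Evaluating each claim at the given values:
A. LHS = 49, RHS = 49 → holds here (LHS = RHS)
B. LHS = 7, RHS = 7 → holds here (LHS = RHS)
C. LHS = cos(5)² + sin(2)² ≈ 0.9073, RHS = 1 → fails here (LHS ≠ RHS)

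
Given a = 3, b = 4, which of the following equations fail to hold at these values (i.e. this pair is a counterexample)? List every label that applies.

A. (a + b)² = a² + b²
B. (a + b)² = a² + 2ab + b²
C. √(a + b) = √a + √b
Evaluating each claim at the given values:
A. LHS = 49, RHS = 25 → fails here (LHS ≠ RHS)
B. LHS = 49, RHS = 49 → holds here (LHS = RHS)
C. LHS = √(7) ≈ 2.646, RHS = √(3) + 2 ≈ 3.732 → fails here (LHS ≠ RHS)

Answer: A, C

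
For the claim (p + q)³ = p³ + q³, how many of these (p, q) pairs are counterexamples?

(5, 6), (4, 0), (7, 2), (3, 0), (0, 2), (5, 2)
Testing each pair:
(5, 6): LHS = 1331, RHS = 341 → counterexample
(4, 0): LHS = 64, RHS = 64 → satisfies claim
(7, 2): LHS = 729, RHS = 351 → counterexample
(3, 0): LHS = 27, RHS = 27 → satisfies claim
(0, 2): LHS = 8, RHS = 8 → satisfies claim
(5, 2): LHS = 343, RHS = 133 → counterexample

That makes 3 counterexamples.

Answer: 3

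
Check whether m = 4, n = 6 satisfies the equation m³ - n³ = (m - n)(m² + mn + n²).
Substituting m = 4, n = 6:

LHS = 4³ - 6³ = -152
RHS = (4 - 6)(4² + 4·6 + 6²) = -152

LHS = RHS, so the equation holds at this point.

Answer: Holds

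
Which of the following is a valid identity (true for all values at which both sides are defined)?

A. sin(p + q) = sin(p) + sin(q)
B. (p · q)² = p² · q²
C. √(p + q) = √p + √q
B

A: fails at (2, 7) — LHS = sin(9) ≈ 0.4121, RHS = sin(7) + sin(2) ≈ 1.566.
B: holds — e.g. at (1, 1), both sides equal 1.
C: fails at (2, 2) — LHS = 2, RHS = 2·√(2) ≈ 2.828.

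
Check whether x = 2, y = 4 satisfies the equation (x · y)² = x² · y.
Substituting x = 2, y = 4:

LHS = (2 · 4)² = 64
RHS = 2² · 4 = 16

LHS ≠ RHS, so the equation does not hold at this point.

Answer: Fails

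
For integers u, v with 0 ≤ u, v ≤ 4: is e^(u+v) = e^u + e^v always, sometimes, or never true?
The claim fails for every pair in the range. For instance at (u, v) = (3, 0): LHS = e^3 ≈ 20.09, RHS = 1 + e^3 ≈ 21.09.

Answer: Never true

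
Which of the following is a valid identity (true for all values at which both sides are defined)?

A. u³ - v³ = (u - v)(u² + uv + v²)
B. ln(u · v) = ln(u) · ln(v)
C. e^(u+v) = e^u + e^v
A: holds — e.g. at (1, 2), both sides equal -7.
B: fails at (5, 5) — LHS = ln(25) ≈ 3.219, RHS = ln(5)² ≈ 2.59.
C: fails at (4, 6) — LHS = e^10 ≈ 22026.5, RHS = e^4 + e^6 ≈ 458.

Answer: A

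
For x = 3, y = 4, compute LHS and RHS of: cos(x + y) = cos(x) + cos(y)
LHS = cos(3 + 4) = cos(7) ≈ 0.7539
RHS = cos(3) + cos(4) ≈ -1.644

LHS ≠ RHS (they differ by about 2.398), so the equation does not hold here.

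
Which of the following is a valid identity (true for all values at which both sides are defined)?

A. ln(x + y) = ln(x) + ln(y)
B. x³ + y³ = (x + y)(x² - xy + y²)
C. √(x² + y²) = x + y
B

A: fails at (4, 6) — LHS = ln(10) ≈ 2.303, RHS = ln(4) + ln(6) ≈ 3.178.
B: holds — e.g. at (1, 2), both sides equal 9.
C: fails at (1, 5) — LHS = √(26) ≈ 5.099, RHS = 6.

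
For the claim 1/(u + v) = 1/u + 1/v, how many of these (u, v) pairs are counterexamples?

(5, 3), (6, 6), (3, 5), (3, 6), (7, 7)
Testing each pair:
(5, 3): LHS = 1/8, RHS = 8/15 → counterexample
(6, 6): LHS = 1/12, RHS = 1/3 → counterexample
(3, 5): LHS = 1/8, RHS = 8/15 → counterexample
(3, 6): LHS = 1/9, RHS = 1/2 → counterexample
(7, 7): LHS = 1/14, RHS = 2/7 → counterexample

That makes 5 counterexamples.

Answer: 5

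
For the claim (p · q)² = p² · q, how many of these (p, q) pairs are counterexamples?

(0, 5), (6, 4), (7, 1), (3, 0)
Testing each pair:
(0, 5): LHS = 0, RHS = 0 → satisfies claim
(6, 4): LHS = 576, RHS = 144 → counterexample
(7, 1): LHS = 49, RHS = 49 → satisfies claim
(3, 0): LHS = 0, RHS = 0 → satisfies claim

That makes 1 counterexample.

Answer: 1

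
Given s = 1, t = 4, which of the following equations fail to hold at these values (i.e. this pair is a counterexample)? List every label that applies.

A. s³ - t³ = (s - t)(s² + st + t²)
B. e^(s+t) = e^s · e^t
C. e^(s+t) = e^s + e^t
C

Evaluating each claim at the given values:
A. LHS = -63, RHS = -63 → holds here (LHS = RHS)
B. LHS = e^5 ≈ 148.4, RHS = e^5 ≈ 148.4 → holds here (LHS = RHS)
C. LHS = e^5 ≈ 148.4, RHS = e + e^4 ≈ 57.32 → fails here (LHS ≠ RHS)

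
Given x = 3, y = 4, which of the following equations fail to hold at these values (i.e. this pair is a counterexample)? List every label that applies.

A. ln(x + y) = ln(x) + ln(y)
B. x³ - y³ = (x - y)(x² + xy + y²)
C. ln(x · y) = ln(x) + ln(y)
Evaluating each claim at the given values:
A. LHS = ln(7) ≈ 1.946, RHS = ln(3) + ln(4) ≈ 2.485 → fails here (LHS ≠ RHS)
B. LHS = -37, RHS = -37 → holds here (LHS = RHS)
C. LHS = ln(12) ≈ 2.485, RHS = ln(3) + ln(4) ≈ 2.485 → holds here (LHS = RHS)

Answer: A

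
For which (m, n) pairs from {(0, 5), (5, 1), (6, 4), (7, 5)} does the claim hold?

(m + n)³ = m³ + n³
(0, 5)

Testing each pair:
(0, 5): LHS = 125, RHS = 125 → holds
(5, 1): LHS = 216, RHS = 126 → fails
(6, 4): LHS = 1000, RHS = 280 → fails
(7, 5): LHS = 1728, RHS = 468 → fails

1 of 4 pairs satisfies the claim.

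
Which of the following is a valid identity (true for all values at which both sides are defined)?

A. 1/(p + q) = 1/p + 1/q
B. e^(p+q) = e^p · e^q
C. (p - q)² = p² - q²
B

A: fails at (1, 3) — LHS = 1/4, RHS = 4/3.
B: holds — e.g. at (5, 8), both sides equal e^13 ≈ 442413.4.
C: fails at (1, 3) — LHS = 4, RHS = -8.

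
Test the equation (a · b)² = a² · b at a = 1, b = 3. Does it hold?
Substituting a = 1, b = 3:

LHS = (1 · 3)² = 9
RHS = 1² · 3 = 3

LHS ≠ RHS, so the equation does not hold at this point.

Answer: Fails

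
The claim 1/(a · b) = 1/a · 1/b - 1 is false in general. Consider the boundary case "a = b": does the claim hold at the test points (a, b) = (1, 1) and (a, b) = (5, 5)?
No, fails at both test points

At (1, 1): LHS = 1 ≠ RHS = 0
At (5, 5): LHS = 1/25 ≠ RHS = -24/25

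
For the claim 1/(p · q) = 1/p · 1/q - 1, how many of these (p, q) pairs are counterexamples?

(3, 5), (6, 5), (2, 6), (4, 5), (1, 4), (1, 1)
6

Testing each pair:
(3, 5): LHS = 1/15, RHS = -14/15 → counterexample
(6, 5): LHS = 1/30, RHS = -29/30 → counterexample
(2, 6): LHS = 1/12, RHS = -11/12 → counterexample
(4, 5): LHS = 1/20, RHS = -19/20 → counterexample
(1, 4): LHS = 1/4, RHS = -3/4 → counterexample
(1, 1): LHS = 1, RHS = 0 → counterexample

That makes 6 counterexamples.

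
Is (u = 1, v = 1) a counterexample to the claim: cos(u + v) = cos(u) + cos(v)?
Substituting u = 1, v = 1:
LHS = cos(1 + 1) = cos(2) ≈ -0.4161
RHS = cos(1) + cos(1) = 2·cos(1) ≈ 1.081

Since LHS ≠ RHS, this pair disproves the claim.

Answer: Yes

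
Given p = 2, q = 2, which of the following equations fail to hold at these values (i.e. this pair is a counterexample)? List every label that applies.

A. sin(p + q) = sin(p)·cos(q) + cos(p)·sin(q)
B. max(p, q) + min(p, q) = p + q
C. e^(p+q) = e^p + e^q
Evaluating each claim at the given values:
A. LHS = sin(4) ≈ -0.7568, RHS = 2·sin(2)·cos(2) ≈ -0.7568 → holds here (LHS = RHS)
B. LHS = 4, RHS = 4 → holds here (LHS = RHS)
C. LHS = e^4 ≈ 54.6, RHS = 2·e^2 ≈ 14.78 → fails here (LHS ≠ RHS)

Answer: C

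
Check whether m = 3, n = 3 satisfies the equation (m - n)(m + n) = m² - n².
Holds

Substituting m = 3, n = 3:

LHS = (3 - 3)(3 + 3) = 0
RHS = 3² - 3² = 0

LHS = RHS, so the equation holds at this point.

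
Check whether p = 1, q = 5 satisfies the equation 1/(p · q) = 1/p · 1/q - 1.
Substituting p = 1, q = 5:

LHS = 1/(1 · 5) = 1/5
RHS = 1/1 · 1/5 - 1 = -4/5

LHS ≠ RHS, so the equation does not hold at this point.

Answer: Fails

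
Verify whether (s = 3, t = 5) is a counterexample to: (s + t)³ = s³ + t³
Yes

Substituting s = 3, t = 5:
LHS = (3 + 5)³ = 512
RHS = 3³ + 5³ = 152

Since LHS ≠ RHS, this pair disproves the claim.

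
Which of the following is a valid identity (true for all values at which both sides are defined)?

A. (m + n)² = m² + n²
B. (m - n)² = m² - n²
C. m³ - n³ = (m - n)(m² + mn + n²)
C

A: fails at (3, 3) — LHS = 36, RHS = 18.
B: fails at (1, 4) — LHS = 9, RHS = -15.
C: holds — e.g. at (4, 5), both sides equal -61.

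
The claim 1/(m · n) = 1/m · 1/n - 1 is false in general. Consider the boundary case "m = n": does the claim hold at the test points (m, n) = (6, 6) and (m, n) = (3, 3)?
At (6, 6): LHS = 1/36 ≠ RHS = -35/36
At (3, 3): LHS = 1/9 ≠ RHS = -8/9

Answer: No, fails at both test points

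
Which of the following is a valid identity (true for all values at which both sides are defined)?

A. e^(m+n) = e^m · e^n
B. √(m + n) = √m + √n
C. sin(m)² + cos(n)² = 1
A

A: holds — e.g. at (3, 5), both sides equal e^8 ≈ 2981.
B: fails at (1, 2) — LHS = √(3) ≈ 1.732, RHS = 1 + √(2) ≈ 2.414.
C: fails at (3, 5) — LHS = sin(3)² + cos(5)² ≈ 0.1004, RHS = 1.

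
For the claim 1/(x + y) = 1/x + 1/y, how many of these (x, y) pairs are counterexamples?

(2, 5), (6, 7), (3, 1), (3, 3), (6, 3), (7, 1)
6

Testing each pair:
(2, 5): LHS = 1/7, RHS = 7/10 → counterexample
(6, 7): LHS = 1/13, RHS = 13/42 → counterexample
(3, 1): LHS = 1/4, RHS = 4/3 → counterexample
(3, 3): LHS = 1/6, RHS = 2/3 → counterexample
(6, 3): LHS = 1/9, RHS = 1/2 → counterexample
(7, 1): LHS = 1/8, RHS = 8/7 → counterexample

That makes 6 counterexamples.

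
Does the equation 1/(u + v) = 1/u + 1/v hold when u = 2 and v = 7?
Fails

Substituting u = 2, v = 7:

LHS = 1/(2 + 7) = 1/9
RHS = 1/2 + 1/7 = 9/14

LHS ≠ RHS, so the equation does not hold at this point.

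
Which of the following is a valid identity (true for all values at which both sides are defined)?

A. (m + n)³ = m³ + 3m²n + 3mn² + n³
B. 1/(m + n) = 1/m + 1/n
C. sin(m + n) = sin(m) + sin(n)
A: holds — e.g. at (1, 1), both sides equal 8.
B: fails at (2, 4) — LHS = 1/6, RHS = 3/4.
C: fails at (1, 2) — LHS = sin(3) ≈ 0.1411, RHS = sin(1) + sin(2) ≈ 1.751.

Answer: A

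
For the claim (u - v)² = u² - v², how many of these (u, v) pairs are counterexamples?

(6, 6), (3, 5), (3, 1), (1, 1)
2

Testing each pair:
(6, 6): LHS = 0, RHS = 0 → satisfies claim
(3, 5): LHS = 4, RHS = -16 → counterexample
(3, 1): LHS = 4, RHS = 8 → counterexample
(1, 1): LHS = 0, RHS = 0 → satisfies claim

That makes 2 counterexamples.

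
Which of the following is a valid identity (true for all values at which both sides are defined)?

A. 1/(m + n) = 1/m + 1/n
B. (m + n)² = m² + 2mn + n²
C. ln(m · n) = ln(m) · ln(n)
B

A: fails at (5, 5) — LHS = 1/10, RHS = 2/5.
B: holds — e.g. at (1, 3), both sides equal 16.
C: fails at (1, 3) — LHS = ln(3) ≈ 1.099, RHS = 0.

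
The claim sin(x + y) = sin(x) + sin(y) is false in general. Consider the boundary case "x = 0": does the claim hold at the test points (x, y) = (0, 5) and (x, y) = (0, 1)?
At (0, 5): LHS = sin(5) ≈ -0.9589, RHS = sin(5) ≈ -0.9589 → equal
At (0, 1): LHS = sin(1) ≈ 0.8415, RHS = sin(1) ≈ 0.8415 → equal

So the claim does hold at both of these boundary points, even though it is not an identity.

Answer: Yes, holds at both test points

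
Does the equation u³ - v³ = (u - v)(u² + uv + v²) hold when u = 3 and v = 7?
Substituting u = 3, v = 7:

LHS = 3³ - 7³ = -316
RHS = (3 - 7)(3² + 3·7 + 7²) = -316

LHS = RHS, so the equation holds at this point.

Answer: Holds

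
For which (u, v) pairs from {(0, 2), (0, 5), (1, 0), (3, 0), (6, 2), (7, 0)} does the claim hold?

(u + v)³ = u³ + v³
Testing each pair:
(0, 2): LHS = 8, RHS = 8 → holds
(0, 5): LHS = 125, RHS = 125 → holds
(1, 0): LHS = 1, RHS = 1 → holds
(3, 0): LHS = 27, RHS = 27 → holds
(6, 2): LHS = 512, RHS = 224 → fails
(7, 0): LHS = 343, RHS = 343 → holds

5 of 6 pairs satisfy the claim.

Answer: (0, 2), (0, 5), (1, 0), (3, 0), (7, 0)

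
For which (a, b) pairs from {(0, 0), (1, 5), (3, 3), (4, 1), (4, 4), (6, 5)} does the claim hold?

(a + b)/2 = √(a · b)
Testing each pair:
(0, 0): LHS = 0, RHS = 0 → holds
(1, 5): LHS = 3, RHS = √(5) ≈ 2.236 → fails
(3, 3): LHS = 3, RHS = 3 → holds
(4, 1): LHS = 5/2, RHS = 2 → fails
(4, 4): LHS = 4, RHS = 4 → holds
(6, 5): LHS = 11/2, RHS = √(30) ≈ 5.477 → fails

3 of 6 pairs satisfy the claim.

Answer: (0, 0), (3, 3), (4, 4)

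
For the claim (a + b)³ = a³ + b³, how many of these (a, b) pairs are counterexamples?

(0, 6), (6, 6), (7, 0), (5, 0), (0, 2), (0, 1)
Testing each pair:
(0, 6): LHS = 216, RHS = 216 → satisfies claim
(6, 6): LHS = 1728, RHS = 432 → counterexample
(7, 0): LHS = 343, RHS = 343 → satisfies claim
(5, 0): LHS = 125, RHS = 125 → satisfies claim
(0, 2): LHS = 8, RHS = 8 → satisfies claim
(0, 1): LHS = 1, RHS = 1 → satisfies claim

That makes 1 counterexample.

Answer: 1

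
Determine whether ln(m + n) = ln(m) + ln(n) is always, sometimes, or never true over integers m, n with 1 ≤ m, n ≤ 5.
Sometimes true

It holds at (m, n) = (2, 2) (both sides equal ln(4) ≈ 1.386), but fails at (m, n) = (3, 4) (LHS = ln(7) ≈ 1.946, RHS = ln(3) + ln(4) ≈ 2.485).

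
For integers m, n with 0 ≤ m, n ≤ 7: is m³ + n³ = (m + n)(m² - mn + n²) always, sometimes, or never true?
Always true

The identity holds for every pair in the range. For instance at (m, n) = (5, 7): both sides equal 468.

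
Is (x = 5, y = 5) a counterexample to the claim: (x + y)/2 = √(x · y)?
Substituting x = 5, y = 5:
LHS = (5 + 5)/2 = 5
RHS = √(5 · 5) = 5

The sides agree, so this pair does not disprove the claim.

Answer: No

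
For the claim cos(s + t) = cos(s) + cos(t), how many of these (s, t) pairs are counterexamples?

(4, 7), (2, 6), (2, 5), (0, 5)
4

Testing each pair:
(4, 7): LHS = cos(11) ≈ 0.004426, RHS = cos(4) + cos(7) ≈ 0.1003 → counterexample
(2, 6): LHS = cos(8) ≈ -0.1455, RHS = cos(2) + cos(6) ≈ 0.544 → counterexample
(2, 5): LHS = cos(7) ≈ 0.7539, RHS = cos(2) + cos(5) ≈ -0.1325 → counterexample
(0, 5): LHS = cos(5) ≈ 0.2837, RHS = cos(5) + 1 ≈ 1.284 → counterexample

That makes 4 counterexamples.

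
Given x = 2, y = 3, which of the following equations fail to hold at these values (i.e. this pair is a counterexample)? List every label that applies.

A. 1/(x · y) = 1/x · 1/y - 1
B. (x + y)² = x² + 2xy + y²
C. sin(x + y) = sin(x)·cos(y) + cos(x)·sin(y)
A

Evaluating each claim at the given values:
A. LHS = 1/6, RHS = -5/6 → fails here (LHS ≠ RHS)
B. LHS = 25, RHS = 25 → holds here (LHS = RHS)
C. LHS = sin(5) ≈ -0.9589, RHS = sin(2)·cos(3) + sin(3)·cos(2) ≈ -0.9589 → holds here (LHS = RHS)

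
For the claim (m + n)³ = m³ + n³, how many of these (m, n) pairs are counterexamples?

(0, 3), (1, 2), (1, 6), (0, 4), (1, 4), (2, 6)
Testing each pair:
(0, 3): LHS = 27, RHS = 27 → satisfies claim
(1, 2): LHS = 27, RHS = 9 → counterexample
(1, 6): LHS = 343, RHS = 217 → counterexample
(0, 4): LHS = 64, RHS = 64 → satisfies claim
(1, 4): LHS = 125, RHS = 65 → counterexample
(2, 6): LHS = 512, RHS = 224 → counterexample

That makes 4 counterexamples.

Answer: 4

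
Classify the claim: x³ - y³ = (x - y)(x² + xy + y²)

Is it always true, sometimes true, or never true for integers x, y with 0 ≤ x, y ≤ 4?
Always true

The identity holds for every pair in the range. For instance at (x, y) = (4, 4): both sides equal 0.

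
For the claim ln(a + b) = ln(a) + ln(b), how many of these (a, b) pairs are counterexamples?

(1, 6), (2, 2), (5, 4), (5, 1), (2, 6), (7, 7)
Testing each pair:
(1, 6): LHS = ln(7) ≈ 1.946, RHS = ln(6) ≈ 1.792 → counterexample
(2, 2): LHS = ln(4) ≈ 1.386, RHS = 2·ln(2) ≈ 1.386 → satisfies claim
(5, 4): LHS = ln(9) ≈ 2.197, RHS = ln(4) + ln(5) ≈ 2.996 → counterexample
(5, 1): LHS = ln(6) ≈ 1.792, RHS = ln(5) ≈ 1.609 → counterexample
(2, 6): LHS = ln(8) ≈ 2.079, RHS = ln(2) + ln(6) ≈ 2.485 → counterexample
(7, 7): LHS = ln(14) ≈ 2.639, RHS = 2·ln(7) ≈ 3.892 → counterexample

That makes 5 counterexamples.

Answer: 5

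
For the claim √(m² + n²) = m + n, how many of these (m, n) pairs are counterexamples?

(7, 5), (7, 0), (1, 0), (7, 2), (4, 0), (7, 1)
Testing each pair:
(7, 5): LHS = √(74) ≈ 8.602, RHS = 12 → counterexample
(7, 0): LHS = 7, RHS = 7 → satisfies claim
(1, 0): LHS = 1, RHS = 1 → satisfies claim
(7, 2): LHS = √(53) ≈ 7.28, RHS = 9 → counterexample
(4, 0): LHS = 4, RHS = 4 → satisfies claim
(7, 1): LHS = 5·√(2) ≈ 7.071, RHS = 8 → counterexample

That makes 3 counterexamples.

Answer: 3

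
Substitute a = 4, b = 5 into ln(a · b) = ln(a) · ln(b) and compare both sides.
LHS = ln(4 · 5) = ln(20) ≈ 2.996
RHS = ln(4) · ln(5) ≈ 2.231

LHS ≠ RHS (they differ by about 0.7646), so the equation does not hold here.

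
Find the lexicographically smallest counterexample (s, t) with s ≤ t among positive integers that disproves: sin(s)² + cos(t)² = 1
Substituting (1, 2) into the claim:
LHS = sin(1)² + cos(2)² ≈ 0.8813
RHS = 1

Since LHS ≠ RHS, this pair disproves the claim, and no lexicographically smaller pair (s ≤ t, positive integers) does.

For instance (3, 6) is also a counterexample (LHS = sin(3)² + cos(6)² ≈ 0.9418, RHS = 1), but it's lexicographically larger.

Answer: (s, t) = (1, 2)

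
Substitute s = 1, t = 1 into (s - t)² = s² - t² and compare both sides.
LHS = (1 - 1)² = 0
RHS = 1² - 1² = 0

LHS = RHS: the two sides agree.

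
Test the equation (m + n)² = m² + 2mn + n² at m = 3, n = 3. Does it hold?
Substituting m = 3, n = 3:

LHS = (3 + 3)² = 36
RHS = 3² + 2·3·3 + 3² = 36

LHS = RHS, so the equation holds at this point.

Answer: Holds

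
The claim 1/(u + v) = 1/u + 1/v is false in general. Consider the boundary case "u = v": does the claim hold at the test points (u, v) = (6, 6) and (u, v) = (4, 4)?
No, fails at both test points

At (6, 6): LHS = 1/12 ≠ RHS = 1/3
At (4, 4): LHS = 1/8 ≠ RHS = 1/2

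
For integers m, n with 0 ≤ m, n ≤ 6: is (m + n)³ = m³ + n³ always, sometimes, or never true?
It holds at (m, n) = (4, 0) (both sides equal 64), but fails at (m, n) = (2, 1) (LHS = 27, RHS = 9).

Answer: Sometimes true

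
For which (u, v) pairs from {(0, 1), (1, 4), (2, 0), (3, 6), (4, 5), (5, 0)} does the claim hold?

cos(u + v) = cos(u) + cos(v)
None

Testing each pair:
(0, 1): LHS = cos(1) ≈ 0.5403, RHS = cos(1) + 1 ≈ 1.54 → fails
(1, 4): LHS = cos(5) ≈ 0.2837, RHS = cos(4) + cos(1) ≈ -0.1133 → fails
(2, 0): LHS = cos(2) ≈ -0.4161, RHS = cos(2) + 1 ≈ 0.5839 → fails
(3, 6): LHS = cos(9) ≈ -0.9111, RHS = cos(3) + cos(6) ≈ -0.02982 → fails
(4, 5): LHS = cos(9) ≈ -0.9111, RHS = cos(4) + cos(5) ≈ -0.37 → fails
(5, 0): LHS = cos(5) ≈ 0.2837, RHS = cos(5) + 1 ≈ 1.284 → fails

No pair satisfies the claim.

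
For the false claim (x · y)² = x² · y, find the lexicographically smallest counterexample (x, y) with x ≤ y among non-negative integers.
(x, y) = (1, 2)

Substituting (1, 2) into the claim:
LHS = (1 · 2)² = 4
RHS = 1² · 2 = 2

Since LHS ≠ RHS, this pair disproves the claim, and no lexicographically smaller pair (x ≤ y, non-negative integers) does.

For instance (1, 6) is also a counterexample (LHS = 36, RHS = 6), but it's lexicographically larger.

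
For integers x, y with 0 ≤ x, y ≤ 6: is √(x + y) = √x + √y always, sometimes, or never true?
Sometimes true

It holds at (x, y) = (0, 1) (both sides equal 1), but fails at (x, y) = (5, 4) (LHS = 3, RHS = 2 + √(5) ≈ 4.236).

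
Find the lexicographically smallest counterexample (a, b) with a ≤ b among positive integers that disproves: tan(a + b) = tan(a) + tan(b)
Substituting (1, 1) into the claim:
LHS = tan(1 + 1) = tan(2) ≈ -2.185
RHS = tan(1) + tan(1) = 2·tan(1) ≈ 3.115

Since LHS ≠ RHS, this pair disproves the claim, and no lexicographically smaller pair (a ≤ b, positive integers) does.

For instance (3, 8) is also a counterexample (LHS = tan(11) ≈ -226, RHS = tan(8) + tan(3) ≈ -6.942), but it's lexicographically larger.

Answer: (a, b) = (1, 1)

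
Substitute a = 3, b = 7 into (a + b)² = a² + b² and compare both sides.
LHS = (3 + 7)² = 100
RHS = 3² + 7² = 58

LHS ≠ RHS, so the equation does not hold here.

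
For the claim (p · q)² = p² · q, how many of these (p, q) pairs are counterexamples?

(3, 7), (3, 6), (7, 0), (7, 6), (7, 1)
3

Testing each pair:
(3, 7): LHS = 441, RHS = 63 → counterexample
(3, 6): LHS = 324, RHS = 54 → counterexample
(7, 0): LHS = 0, RHS = 0 → satisfies claim
(7, 6): LHS = 1764, RHS = 294 → counterexample
(7, 1): LHS = 49, RHS = 49 → satisfies claim

That makes 3 counterexamples.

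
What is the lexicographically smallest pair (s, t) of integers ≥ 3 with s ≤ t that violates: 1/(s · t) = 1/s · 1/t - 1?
Substituting (3, 3) into the claim:
LHS = 1/(3 · 3) = 1/9
RHS = 1/3 · 1/3 - 1 = -8/9

Since LHS ≠ RHS, this pair disproves the claim, and no lexicographically smaller pair (s ≤ t, integers ≥ 3) does.

For instance (5, 9) is also a counterexample (LHS = 1/45, RHS = -44/45), but it's lexicographically larger.

Answer: (s, t) = (3, 3)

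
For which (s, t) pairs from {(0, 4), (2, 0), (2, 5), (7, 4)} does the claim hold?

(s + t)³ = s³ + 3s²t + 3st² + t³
Testing each pair:
(0, 4): LHS = 64, RHS = 64 → holds
(2, 0): LHS = 8, RHS = 8 → holds
(2, 5): LHS = 343, RHS = 343 → holds
(7, 4): LHS = 1331, RHS = 1331 → holds

Every pair satisfies the claim.

Answer: All pairs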